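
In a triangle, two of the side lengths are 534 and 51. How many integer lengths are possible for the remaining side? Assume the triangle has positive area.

The triangle inequality gives |534 − 51| < c < 534 + 51, i.e. 483 < c < 585.
So c can be any integer from 484 to 584: 101 values.

101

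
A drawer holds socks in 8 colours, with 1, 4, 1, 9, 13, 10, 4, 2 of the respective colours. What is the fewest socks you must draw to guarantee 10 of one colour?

In the worst case you take as many as possible of each colour without reaching 10: 1 + 4 + 1 + 9 + 9 + 9 + 4 + 2 = 39.
The next one must give 10 of some colour, so 39 + 1 = 40.

40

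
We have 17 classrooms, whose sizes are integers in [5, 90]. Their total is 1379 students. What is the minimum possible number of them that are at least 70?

10

If only k of them are at least 70, the other 17 − k are at most 69, so the total is at most k·90 + (17 − k)·69.
This must reach 1379, so k·90 + (17 − k)·69 ≥ 1379, giving k ≥ 10.
Exactly 10 works: 10 values at 90 and 7 at 69 total 1383; lower one of the high values by 4 (still ≥ 70) to hit 1379.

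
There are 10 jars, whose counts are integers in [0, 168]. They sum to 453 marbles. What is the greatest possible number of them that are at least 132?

With k values at 132 or above and the rest at least 0, the sum is at least 0 + 132k.
Since the sum is 453, we need 132k ≤ 453, i.e. k ≤ 3.
k = 3 is achieved by 3 values at 132 and 7 at 0, total 396; add 57 to one value (staying below 132) to reach 453.

3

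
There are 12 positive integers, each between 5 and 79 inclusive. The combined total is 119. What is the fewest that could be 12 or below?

If only k of them are at most 12, the other 12 − k are at least 13, so the total is at least (12 − k)·13 + k·5.
This is ≤ 119, so (12 − k)·13 + 5k ≤ 119, which gives k ≥ 5.
Exactly 5 works: 5 values at 5 and 7 at 13 total 116; raise one of the low values by 3 (still ≤ 12) to hit 119.

5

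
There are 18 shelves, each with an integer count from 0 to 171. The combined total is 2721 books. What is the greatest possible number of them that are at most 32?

2

Each value at 32 or below falls at least 171 − 32 = 139 short of the ceiling 171.
The ceiling total is 18 × 171 = 3078, and we need 2721, so at most ⌊(3078 − 2721)/139⌋ = 2 can be that low.
k = 2 is achieved by 2 values at 32 and 16 at 171, total 2800; lower one of the 171's by 79 (still > 32) to reach 2721.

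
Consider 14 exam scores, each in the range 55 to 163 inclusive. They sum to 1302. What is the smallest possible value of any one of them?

Minimizing one value means maximizing the remaining 13.
The other 13 can take up 13 × 163 = 2119 ≥ 1302 − 55, so one score can sit at its floor of 55.
Achievable: one at 55 and the other 13 totalling 1247, which fits since 13 × 55 ≤ 1247 ≤ 13 × 163.

55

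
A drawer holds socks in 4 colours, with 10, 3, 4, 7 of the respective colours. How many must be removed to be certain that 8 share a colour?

22

In the worst case you take as many as possible of each colour without reaching 8: 7 + 3 + 4 + 7 = 21.
The next one must give 8 of some colour, so 21 + 1 = 22.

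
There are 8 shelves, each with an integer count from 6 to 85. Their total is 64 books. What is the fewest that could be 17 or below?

7

Each value above 17 is at least 18, contributing at least 18 − 6 = 12 above the floor 6.
The sum exceeds the floor total 48 by 16, so at most ⌊16/12⌋ = 1 exceed 17, and at least 7 are ≤ 17.
Exactly 7 works: 7 values at 6 and 1 at 18 total 60; raise one of the low values by 4 (still ≤ 17) to hit 64.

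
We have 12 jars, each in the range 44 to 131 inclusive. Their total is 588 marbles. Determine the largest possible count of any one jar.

To make one jar as large as possible, make the other 11 as small as possible.
The other 11 contribute at least 11 × 44 = 484, leaving at most 588 − 484 = 104.
Since 104 ≤ 131, this is achievable: one at 104 and 11 at 44.

104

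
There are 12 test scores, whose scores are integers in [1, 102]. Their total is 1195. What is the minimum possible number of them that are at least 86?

11

If only k of them are at least 86, the other 12 − k are at most 85, so the total is at most k·102 + (12 − k)·85.
This must reach 1195, so k·102 + (12 − k)·85 ≥ 1195, giving k ≥ 11.
Exactly 11 works: 11 values at 102 and 1 at 85 total 1207; lower one of the high values by 12 (still ≥ 86) to hit 1195.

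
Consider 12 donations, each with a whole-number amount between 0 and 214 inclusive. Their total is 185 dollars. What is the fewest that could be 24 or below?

5

If only k of them are at most 24, the other 12 − k are at least 25, so the total is at least (12 − k)·25 + k·0.
This is ≤ 185, so (12 − k)·25 + 0k ≤ 185, which gives k ≥ 5.
Exactly 5 works: 5 values at 0 and 7 at 25 total 175; raise one of the low values by 10 (still ≤ 24) to hit 185.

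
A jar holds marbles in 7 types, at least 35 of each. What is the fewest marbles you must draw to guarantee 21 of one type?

In the worst case you draw 20 of each of the 7 types: 7 × 20 = 140.
One more forces 21 of some type, so 140 + 1 = 141.

141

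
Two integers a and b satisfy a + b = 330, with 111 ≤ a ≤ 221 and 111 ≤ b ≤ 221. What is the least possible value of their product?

24309

For a fixed sum, ab is smallest when a and b are as far apart as possible.
At the endpoint a = 111, b = 330 − 111 = 219, so ab = 111 × 219 = 24309.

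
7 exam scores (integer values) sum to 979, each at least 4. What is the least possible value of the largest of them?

If every one of the 7 were at most 139, the total would be at most 7 × 139 = 973 < 979.
Taking 1 copy of 139 and 6 copies of 140 gives exactly 979, so 140 is attained.

140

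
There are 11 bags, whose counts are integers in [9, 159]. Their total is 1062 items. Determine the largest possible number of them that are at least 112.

If k of the values are ≥ 112, the total is ≥ 112k + 9(11 − k).
Setting 112k + 9(11 − k) ≤ 1062 gives 103k ≤ 963, so k ≤ 9.
k = 9 is achieved by 9 values at 112 and 2 at 9, total 1026; add 36 to one value (staying below 112) to reach 1062.

9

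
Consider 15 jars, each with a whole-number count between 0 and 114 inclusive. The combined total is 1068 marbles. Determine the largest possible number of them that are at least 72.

14

With k values at 72 or above and the rest at least 0, the sum is at least 0 + 72k.
Since the sum is 1068, we need 72k ≤ 1068, i.e. k ≤ 14.
k = 14 is achieved by 14 values at 72 and 1 at 0, total 1008; add 60 to one value (staying below 72) to reach 1068.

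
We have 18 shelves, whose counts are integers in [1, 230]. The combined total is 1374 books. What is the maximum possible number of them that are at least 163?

8

With k values at 163 or above and the rest at least 1, the sum is at least 18 + 162k.
Since the sum is 1374, we need 162k ≤ 1356, i.e. k ≤ 8.
k = 8 is achieved by 8 values at 163 and 10 at 1, total 1314; add 60 to one value (staying below 163) to reach 1374.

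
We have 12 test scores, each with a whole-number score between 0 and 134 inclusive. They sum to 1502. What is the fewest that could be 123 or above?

Each value short of 123 is at most 122, costing at least 134 − 122 = 12 against the maximum total of 1608.
We can afford to lose at most 1608 − 1502 = 106, so at most ⌊106/12⌋ = 8 fall short, and at least 4 are ≥ 123.
Exactly 4 works: 4 values at 134 and 8 at 122 total 1512; lower one of the high values by 10 (still ≥ 123) to hit 1502.

4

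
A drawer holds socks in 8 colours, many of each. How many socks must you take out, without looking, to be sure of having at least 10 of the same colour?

73

You could draw 9 of every colour without reaching 10 of any — 72 in all.
One more forces 10 of some colour, so 72 + 1 = 73.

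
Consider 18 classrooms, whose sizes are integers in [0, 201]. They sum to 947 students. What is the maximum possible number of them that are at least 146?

6

Suppose k of them are at least 146. Those contribute at least 146 each and the other 18 − k at least 0 each.
So the total is at least 146k + 0(18 − k) = 0 + 146k. This must be ≤ 947, giving k ≤ 6.
k = 6 is achieved by 6 values at 146 and 12 at 0, total 876; add 71 to one value (staying below 146) to reach 947.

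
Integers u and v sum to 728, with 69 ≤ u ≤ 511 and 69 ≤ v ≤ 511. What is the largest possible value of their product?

With u + v fixed, uv peaks when the two are closest together.
Taking u = 364 and v = 364 (both in [69, 511]) gives uv = 132496.

132496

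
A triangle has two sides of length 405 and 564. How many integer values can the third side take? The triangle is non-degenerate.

The triangle inequality gives |405 − 564| < c < 405 + 564, i.e. 159 < c < 969.
So c can be any integer from 160 to 968: 809 values.

809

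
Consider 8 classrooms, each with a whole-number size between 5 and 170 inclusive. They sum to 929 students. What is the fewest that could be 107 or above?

2

If only k of them are at least 107, the other 8 − k are at most 106, so the total is at most k·170 + (8 − k)·106.
This must reach 929, so k·170 + (8 − k)·106 ≥ 929, giving k ≥ 2.
Exactly 2 works: 2 values at 170 and 6 at 106 total 976; lower one of the high values by 47 (still ≥ 107) to hit 929.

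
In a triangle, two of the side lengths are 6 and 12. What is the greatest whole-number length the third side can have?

17

The third side must be less than 6 + 12 = 18.
The largest integer below 18 is 17.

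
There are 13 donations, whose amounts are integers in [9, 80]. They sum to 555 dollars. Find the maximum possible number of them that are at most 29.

9

Each value at 29 or below falls at least 80 − 29 = 51 short of the ceiling 80.
The ceiling total is 13 × 80 = 1040, and we need 555, so at most ⌊(1040 − 555)/51⌋ = 9 can be that low.
k = 9 is achieved by 9 values at 29 and 4 at 80, total 581; lower one of the 80's by 26 (still > 29) to reach 555.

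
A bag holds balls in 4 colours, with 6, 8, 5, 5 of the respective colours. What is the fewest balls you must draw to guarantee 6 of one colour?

In the worst case you take as many as possible of each colour without reaching 6: 5 + 5 + 5 + 5 = 20.
The next one must give 6 of some colour, so 20 + 1 = 21.

21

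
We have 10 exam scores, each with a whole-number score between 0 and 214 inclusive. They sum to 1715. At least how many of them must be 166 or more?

Each value short of 166 is at most 165, costing at least 214 − 165 = 49 against the maximum total of 2140.
We can afford to lose at most 2140 − 1715 = 425, so at most ⌊425/49⌋ = 8 fall short, and at least 2 are ≥ 166.
Exactly 2 works: 2 values at 214 and 8 at 165 total 1748; lower one of the high values by 33 (still ≥ 166) to hit 1715.

2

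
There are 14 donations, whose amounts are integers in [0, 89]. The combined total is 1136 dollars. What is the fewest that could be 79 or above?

Each value short of 79 is at most 78, costing at least 89 − 78 = 11 against the maximum total of 1246.
We can afford to lose at most 1246 − 1136 = 110, so at most ⌊110/11⌋ = 10 fall short, and at least 4 are ≥ 79.
Exactly 4 works: 4 values at 89 and 10 at 78 total 1136.

4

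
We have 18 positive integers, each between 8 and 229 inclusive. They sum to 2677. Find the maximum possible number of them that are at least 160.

If k of the values are ≥ 160, the total is ≥ 160k + 8(18 − k).
Setting 160k + 8(18 − k) ≤ 2677 gives 152k ≤ 2533, so k ≤ 16.
k = 16 is achieved by 16 values at 160 and 2 at 8, total 2576; add 101 to one value (staying below 160) to reach 2677.

16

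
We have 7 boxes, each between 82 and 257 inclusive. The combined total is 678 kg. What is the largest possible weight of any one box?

Maximizing one value means minimizing the remaining 6.
The other 6 contribute at least 6 × 82 = 492, leaving at most 678 − 492 = 186.
Since 186 ≤ 257, this is achievable: one at 186 and 6 at 82.

186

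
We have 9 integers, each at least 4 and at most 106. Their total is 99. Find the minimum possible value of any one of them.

4

To make one integer as small as possible, make the other 8 as large as possible.
The other 8 can take up 8 × 106 = 848 ≥ 99 − 4, so one integer can sit at its floor of 4.
Achievable: one at 4 and the other 8 totalling 95, which fits since 8 × 4 ≤ 95 ≤ 8 × 106.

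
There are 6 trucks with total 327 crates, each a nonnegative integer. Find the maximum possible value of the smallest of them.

If every one of the 6 were at least 55, the total would be at least 6 × 55 = 330 > 327.
Equality holds with 3 values of 54 and 3 values of 55.

54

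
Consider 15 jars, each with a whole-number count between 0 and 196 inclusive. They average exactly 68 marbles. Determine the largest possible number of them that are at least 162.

The total is 15 × 68 = 1020.
If k of the values are ≥ 162, the total is ≥ 162k + 0(15 − k).
Setting 162k + 0(15 − k) ≤ 1020 gives 162k ≤ 1020, so k ≤ 6.
k = 6 is achieved by 6 values at 162 and 9 at 0, total 972; add 48 to one value (staying below 162) to reach 1020.

6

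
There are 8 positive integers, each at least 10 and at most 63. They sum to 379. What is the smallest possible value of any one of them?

10

Minimizing one value means maximizing the remaining 7.
The other 7 can take up 7 × 63 = 441 ≥ 379 − 10, so one integer can sit at its floor of 10.
Achievable: one at 10 and the other 7 totalling 369, which fits since 7 × 10 ≤ 369 ≤ 7 × 63.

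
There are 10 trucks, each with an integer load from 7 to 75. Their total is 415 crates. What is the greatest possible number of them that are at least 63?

6

Suppose k of them are at least 63. Those contribute at least 63 each and the other 10 − k at least 7 each.
So the total is at least 63k + 7(10 − k) = 70 + 56k. This must be ≤ 415, giving k ≤ 6.
k = 6 is achieved by 6 values at 63 and 4 at 7, total 406; add 9 to one value (staying below 63) to reach 415.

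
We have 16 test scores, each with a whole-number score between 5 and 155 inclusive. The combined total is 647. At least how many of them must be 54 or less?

Let j be the number exceeding 54. Then the total is ≥ 55·j + 5·(16 − j) = 80 + 50j.
So 50j ≤ 567 and j ≤ 11; hence at least 16 − 11 = 5 are ≤ 54.
Exactly 5 works: 5 values at 5 and 11 at 55 total 630; raise one of the low values by 17 (still ≤ 54) to hit 647.

5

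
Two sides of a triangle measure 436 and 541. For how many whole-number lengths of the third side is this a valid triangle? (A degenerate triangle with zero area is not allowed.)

The triangle inequality gives |436 − 541| < c < 436 + 541, i.e. 105 < c < 977.
So c can be any integer from 106 to 976: 871 values.

871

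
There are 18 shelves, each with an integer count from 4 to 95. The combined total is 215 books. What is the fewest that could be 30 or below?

13

Each value above 30 is at least 31, contributing at least 31 − 4 = 27 above the floor 4.
The sum exceeds the floor total 72 by 143, so at most ⌊143/27⌋ = 5 exceed 30, and at least 13 are ≤ 30.
Exactly 13 works: 13 values at 4 and 5 at 31 total 207; raise one of the low values by 8 (still ≤ 30) to hit 215.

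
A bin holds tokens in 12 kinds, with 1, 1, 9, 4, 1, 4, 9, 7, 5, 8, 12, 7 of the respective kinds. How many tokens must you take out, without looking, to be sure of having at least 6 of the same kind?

47

In the worst case you take as many as possible of each kind without reaching 6: 1 + 1 + 5 + 4 + 1 + 4 + 5 + 5 + 5 + 5 + 5 + 5 = 46.
The next one must give 6 of some kind, so 46 + 1 = 47.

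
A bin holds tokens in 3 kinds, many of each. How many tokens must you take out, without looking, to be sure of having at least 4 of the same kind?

10

You could draw 3 of every kind without reaching 4 of any — 9 in all.
One more forces 4 of some kind, so 9 + 1 = 10.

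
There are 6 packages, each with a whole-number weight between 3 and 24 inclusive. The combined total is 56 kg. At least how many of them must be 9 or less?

Let j be the number exceeding 9. Then the total is ≥ 10·j + 3·(6 − j) = 18 + 7j.
So 7j ≤ 38 and j ≤ 5; hence at least 6 − 5 = 1 are ≤ 9.
Exactly 1 works: 1 value at 3 and 5 at 10 total 53; raise one of the low values by 3 (still ≤ 9) to hit 56.

1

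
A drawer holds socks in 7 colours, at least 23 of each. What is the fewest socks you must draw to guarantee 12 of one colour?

In the worst case you draw 11 of each of the 7 colours: 7 × 11 = 77.
One more forces 12 of some colour, so 77 + 1 = 78.

78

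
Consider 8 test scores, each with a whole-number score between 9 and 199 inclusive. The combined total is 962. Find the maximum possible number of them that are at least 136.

7

Suppose k of them are at least 136. Those contribute at least 136 each and the other 8 − k at least 9 each.
So the total is at least 136k + 9(8 − k) = 72 + 127k. This must be ≤ 962, giving k ≤ 7.
k = 7 is achieved by 7 values at 136 and 1 at 9, total 961; add 1 to one value (staying below 136) to reach 962.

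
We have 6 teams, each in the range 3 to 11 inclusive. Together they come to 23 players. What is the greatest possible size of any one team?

8

Maximizing one value means minimizing the remaining 5.
The other 5 contribute at least 5 × 3 = 15, leaving at most 23 − 15 = 8.
Since 8 ≤ 11, this is achievable: one at 8 and 5 at 3.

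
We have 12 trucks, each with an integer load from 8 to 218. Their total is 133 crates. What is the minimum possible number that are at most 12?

5

Each value above 12 is at least 13, contributing at least 13 − 8 = 5 above the floor 8.
The sum exceeds the floor total 96 by 37, so at most ⌊37/5⌋ = 7 exceed 12, and at least 5 are ≤ 12.
Exactly 5 works: 5 values at 8 and 7 at 13 total 131; raise one of the low values by 2 (still ≤ 12) to hit 133.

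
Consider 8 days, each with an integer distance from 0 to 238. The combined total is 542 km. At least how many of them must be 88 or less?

2

Let j be the number exceeding 88. Then the total is ≥ 89·j + 0·(8 − j) = 0 + 89j.
So 89j ≤ 542 and j ≤ 6; hence at least 8 − 6 = 2 are ≤ 88.
Exactly 2 works: 2 values at 0 and 6 at 89 total 534; raise one of the low values by 8 (still ≤ 88) to hit 542.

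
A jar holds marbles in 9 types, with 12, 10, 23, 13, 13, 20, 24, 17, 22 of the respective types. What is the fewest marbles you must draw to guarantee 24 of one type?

In the worst case you take as many as possible of each type without reaching 24: 12 + 10 + 23 + 13 + 13 + 20 + 23 + 17 + 22 = 153.
The next one must give 24 of some type, so 153 + 1 = 154.

154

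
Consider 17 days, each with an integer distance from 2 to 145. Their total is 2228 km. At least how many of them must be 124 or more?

7

Each value short of 124 is at most 123, costing at least 145 − 123 = 22 against the maximum total of 2465.
We can afford to lose at most 2465 − 2228 = 237, so at most ⌊237/22⌋ = 10 fall short, and at least 7 are ≥ 124.
Exactly 7 works: 7 values at 145 and 10 at 123 total 2245; lower one of the high values by 17 (still ≥ 124) to hit 2228.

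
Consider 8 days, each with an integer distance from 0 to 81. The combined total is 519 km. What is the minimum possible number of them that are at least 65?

1

If only k of them are at least 65, the other 8 − k are at most 64, so the total is at most k·81 + (8 − k)·64.
This must reach 519, so k·81 + (8 − k)·64 ≥ 519, giving k ≥ 1.
Exactly 1 works: 1 value at 81 and 7 at 64 total 529; lower one of the high values by 10 (still ≥ 65) to hit 519.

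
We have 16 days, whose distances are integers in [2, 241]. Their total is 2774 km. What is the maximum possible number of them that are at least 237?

11

If k of the values are ≥ 237, the total is ≥ 237k + 2(16 − k).
Setting 237k + 2(16 − k) ≤ 2774 gives 235k ≤ 2742, so k ≤ 11.
k = 11 is achieved by 11 values at 237 and 5 at 2, total 2617; add 157 to one value (staying below 237) to reach 2774.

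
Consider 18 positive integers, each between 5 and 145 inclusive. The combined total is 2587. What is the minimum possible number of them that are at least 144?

7

Suppose at most 18 − j of them reach 144; then j values are ≤ 143 and the rest ≤ 145.
The total is then ≤ 143·j + 145·(18 − j) = 2610 − 2j. For this to be ≥ 2587 we need j ≤ 11, so at least 18 − 11 = 7 must reach 144.
Exactly 7 works: 7 values at 145 and 11 at 143 total 2588; lower one of the high values by 1 (still ≥ 144) to hit 2587.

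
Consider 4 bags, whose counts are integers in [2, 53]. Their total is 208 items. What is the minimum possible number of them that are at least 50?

3

Each value short of 50 is at most 49, costing at least 53 − 49 = 4 against the maximum total of 212.
We can afford to lose at most 212 − 208 = 4, so at most ⌊4/4⌋ = 1 fall short, and at least 3 are ≥ 50.
Exactly 3 works: 3 values at 53 and 1 at 49 total 208.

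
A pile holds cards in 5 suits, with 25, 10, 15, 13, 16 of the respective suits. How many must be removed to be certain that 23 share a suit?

77

In the worst case you take as many as possible of each suit without reaching 23: 22 + 10 + 15 + 13 + 16 = 76.
The next one must give 23 of some suit, so 76 + 1 = 77.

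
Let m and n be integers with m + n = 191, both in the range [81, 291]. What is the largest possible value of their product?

9120

For a fixed sum, the product mn is largest when m and n are as close as possible.
Taking m = 95 and n = 96 (both in [81, 291]) gives mn = 9120.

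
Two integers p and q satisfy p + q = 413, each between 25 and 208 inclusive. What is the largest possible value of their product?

With p + q fixed, pq peaks when the two are closest together.
Taking p = 206 and q = 207 (both in [25, 208]) gives pq = 42642.

42642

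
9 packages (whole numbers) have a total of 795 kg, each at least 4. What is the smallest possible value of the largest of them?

The 9 values sum to 795, so their maximum is at least ⌈795/9⌉ = 89.
Taking 6 copies of 88 and 3 copies of 89 gives exactly 795, so 89 is attained.

89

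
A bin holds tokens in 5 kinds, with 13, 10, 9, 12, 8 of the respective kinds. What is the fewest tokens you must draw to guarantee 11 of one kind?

48

In the worst case you take as many as possible of each kind without reaching 11: 10 + 10 + 9 + 10 + 8 = 47.
The next one must give 11 of some kind, so 47 + 1 = 48.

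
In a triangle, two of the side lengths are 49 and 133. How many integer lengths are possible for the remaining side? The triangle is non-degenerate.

The triangle inequality gives |49 − 133| < c < 49 + 133, i.e. 84 < c < 182.
So c can be any integer from 85 to 181: 97 values.

97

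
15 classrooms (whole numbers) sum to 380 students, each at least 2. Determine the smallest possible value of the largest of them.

26

The 15 values sum to 380, so their maximum is at least ⌈380/15⌉ = 26.
Equality holds with 5 values of 26 and 10 values of 25.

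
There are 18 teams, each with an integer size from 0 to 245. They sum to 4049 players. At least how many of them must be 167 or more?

14

Suppose at most 18 − j of them reach 167; then j values are ≤ 166 and the rest ≤ 245.
The total is then ≤ 166·j + 245·(18 − j) = 4410 − 79j. For this to be ≥ 4049 we need j ≤ 4, so at least 18 − 4 = 14 must reach 167.
Exactly 14 works: 14 values at 245 and 4 at 166 total 4094; lower one of the high values by 45 (still ≥ 167) to hit 4049.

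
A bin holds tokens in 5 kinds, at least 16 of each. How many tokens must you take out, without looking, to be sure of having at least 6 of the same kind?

26

In the worst case you draw 5 of each of the 5 kinds: 5 × 5 = 25.
One more forces 6 of some kind, so 25 + 1 = 26.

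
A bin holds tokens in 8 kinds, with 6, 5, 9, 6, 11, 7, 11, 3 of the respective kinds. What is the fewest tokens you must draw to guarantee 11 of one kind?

57

In the worst case you take as many as possible of each kind without reaching 11: 6 + 5 + 9 + 6 + 10 + 7 + 10 + 3 = 56.
The next one must give 11 of some kind, so 56 + 1 = 57.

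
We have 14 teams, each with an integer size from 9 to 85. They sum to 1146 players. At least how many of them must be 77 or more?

Each value short of 77 is at most 76, costing at least 85 − 76 = 9 against the maximum total of 1190.
We can afford to lose at most 1190 − 1146 = 44, so at most ⌊44/9⌋ = 4 fall short, and at least 10 are ≥ 77.
Exactly 10 works: 10 values at 85 and 4 at 76 total 1154; lower one of the high values by 8 (still ≥ 77) to hit 1146.

10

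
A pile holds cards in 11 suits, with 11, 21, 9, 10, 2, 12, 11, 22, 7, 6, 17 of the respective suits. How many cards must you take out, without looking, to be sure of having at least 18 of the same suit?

120

In the worst case you take as many as possible of each suit without reaching 18: 11 + 17 + 9 + 10 + 2 + 12 + 11 + 17 + 7 + 6 + 17 = 119.
The next one must give 18 of some suit, so 119 + 1 = 120.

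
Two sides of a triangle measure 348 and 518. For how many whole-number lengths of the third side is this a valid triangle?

The triangle inequality gives |348 − 518| < c < 348 + 518, i.e. 170 < c < 866.
So c can be any integer from 171 to 865: 695 values.

695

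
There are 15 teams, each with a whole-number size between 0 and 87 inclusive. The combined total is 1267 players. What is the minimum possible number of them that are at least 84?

6

Suppose at most 15 − j of them reach 84; then j values are ≤ 83 and the rest ≤ 87.
The total is then ≤ 83·j + 87·(15 − j) = 1305 − 4j. For this to be ≥ 1267 we need j ≤ 9, so at least 15 − 9 = 6 must reach 84.
Exactly 6 works: 6 values at 87 and 9 at 83 total 1269; lower one of the high values by 2 (still ≥ 84) to hit 1267.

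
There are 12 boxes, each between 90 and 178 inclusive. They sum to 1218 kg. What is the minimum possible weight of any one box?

Minimizing one value means maximizing the remaining 11.
The other 11 can take up 11 × 178 = 1958 ≥ 1218 − 90, so one box can sit at its floor of 90.
Achievable: one at 90 and the other 11 totalling 1128, which fits since 11 × 90 ≤ 1128 ≤ 11 × 178.

90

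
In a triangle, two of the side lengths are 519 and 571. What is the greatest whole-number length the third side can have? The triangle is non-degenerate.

1089

The third side must be less than 519 + 571 = 1090.
The largest integer below 1090 is 1089.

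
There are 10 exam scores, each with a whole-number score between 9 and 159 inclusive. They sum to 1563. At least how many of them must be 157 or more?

If only k of them are at least 157, the other 10 − k are at most 156, so the total is at most k·159 + (10 − k)·156.
This must reach 1563, so k·159 + (10 − k)·156 ≥ 1563, giving k ≥ 1.
Exactly 1 works: 1 value at 159 and 9 at 156 total 1563.

1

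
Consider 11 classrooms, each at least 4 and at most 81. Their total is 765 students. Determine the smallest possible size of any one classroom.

4

Minimizing one value means maximizing the remaining 10.
The other 10 can take up 10 × 81 = 810 ≥ 765 − 4, so one classroom can sit at its floor of 4.
Achievable: one at 4 and the other 10 totalling 761, which fits since 10 × 4 ≤ 761 ≤ 10 × 81.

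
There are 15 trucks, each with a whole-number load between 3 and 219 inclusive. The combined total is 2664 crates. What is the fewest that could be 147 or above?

Each value short of 147 is at most 146, costing at least 219 − 146 = 73 against the maximum total of 3285.
We can afford to lose at most 3285 − 2664 = 621, so at most ⌊621/73⌋ = 8 fall short, and at least 7 are ≥ 147.
Exactly 7 works: 7 values at 219 and 8 at 146 total 2701; lower one of the high values by 37 (still ≥ 147) to hit 2664.

7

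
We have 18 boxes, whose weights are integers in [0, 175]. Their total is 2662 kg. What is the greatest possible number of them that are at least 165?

16

With k values at 165 or above and the rest at least 0, the sum is at least 0 + 165k.
Since the sum is 2662, we need 165k ≤ 2662, i.e. k ≤ 16.
k = 16 is achieved by 16 values at 165 and 2 at 0, total 2640; add 22 to one value (staying below 165) to reach 2662.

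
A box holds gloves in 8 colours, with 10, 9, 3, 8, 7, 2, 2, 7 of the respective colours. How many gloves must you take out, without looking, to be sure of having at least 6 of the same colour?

33

In the worst case you take as many as possible of each colour without reaching 6: 5 + 5 + 3 + 5 + 5 + 2 + 2 + 5 = 32.
The next one must give 6 of some colour, so 32 + 1 = 33.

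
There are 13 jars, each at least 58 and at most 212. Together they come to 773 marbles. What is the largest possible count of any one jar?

77

Maximizing one value means minimizing the remaining 12.
The other 12 contribute at least 12 × 58 = 696, leaving at most 773 − 696 = 77.
Since 77 ≤ 212, this is achievable: one at 77 and 12 at 58.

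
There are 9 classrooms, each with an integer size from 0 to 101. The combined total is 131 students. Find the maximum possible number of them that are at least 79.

1

With k values at 79 or above and the rest at least 0, the sum is at least 0 + 79k.
Since the sum is 131, we need 79k ≤ 131, i.e. k ≤ 1.
k = 1 is achieved by 1 value at 79 and 8 at 0, total 79; add 52 to one value (staying below 79) to reach 131.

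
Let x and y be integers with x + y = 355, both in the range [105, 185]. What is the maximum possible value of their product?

31506

For a fixed sum, the product xy is largest when x and y are as close as possible.
Taking x = 177 and y = 178 (both in [105, 185]) gives xy = 31506.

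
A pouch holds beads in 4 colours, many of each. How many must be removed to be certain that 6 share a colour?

You could draw 5 of every colour without reaching 6 of any — 20 in all.
One more forces 6 of some colour, so 20 + 1 = 21.

21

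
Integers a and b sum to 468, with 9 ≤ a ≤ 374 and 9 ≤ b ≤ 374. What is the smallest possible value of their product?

35156

Since a + b is fixed, pushing one of them to its bound minimizes the product.
The extreme feasible split is a = 94, b = 374, giving ab = 35156.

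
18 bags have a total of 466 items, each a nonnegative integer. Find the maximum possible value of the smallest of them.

The average is 466/18 < 26, so some value is ≤ 25.
Equality holds with 2 values of 25 and 16 values of 26.

25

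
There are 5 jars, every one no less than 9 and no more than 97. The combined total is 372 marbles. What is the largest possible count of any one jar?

To make one jar as large as possible, make the other 4 as small as possible.
The other 4 contribute at least 4 × 9 = 36, leaving at most 372 − 36 = 336.
But each jar is capped at 97, so the maximum is 97.
Achievable: one at 97 and the other 4 totalling 275, which fits since 4 × 9 ≤ 275 ≤ 4 × 97.

97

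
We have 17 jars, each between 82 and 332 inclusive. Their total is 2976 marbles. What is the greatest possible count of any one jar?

Maximizing one value means minimizing the remaining 16.
The other 16 contribute at least 16 × 82 = 1312, leaving at most 2976 − 1312 = 1664.
But each jar is capped at 332, so the maximum is 332.
Achievable: one at 332 and the other 16 totalling 2644, which fits since 16 × 82 ≤ 2644 ≤ 16 × 332.

332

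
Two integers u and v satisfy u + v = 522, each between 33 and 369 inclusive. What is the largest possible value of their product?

68121

For a fixed sum, the product uv is largest when u and v are as close as possible.
Taking u = 261 and v = 261 (both in [33, 369]) gives uv = 68121.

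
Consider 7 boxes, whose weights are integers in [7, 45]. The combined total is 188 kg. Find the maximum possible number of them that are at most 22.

5

Each value at 22 or below falls at least 45 − 22 = 23 short of the ceiling 45.
The ceiling total is 7 × 45 = 315, and we need 188, so at most ⌊(315 − 188)/23⌋ = 5 can be that low.
k = 5 is achieved by 5 values at 22 and 2 at 45, total 200; lower one of the 45's by 12 (still > 22) to reach 188.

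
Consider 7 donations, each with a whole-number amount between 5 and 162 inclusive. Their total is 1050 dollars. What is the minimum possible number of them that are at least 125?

5

If only k of them are at least 125, the other 7 − k are at most 124, so the total is at most k·162 + (7 − k)·124.
This must reach 1050, so k·162 + (7 − k)·124 ≥ 1050, giving k ≥ 5.
Exactly 5 works: 5 values at 162 and 2 at 124 total 1058; lower one of the high values by 8 (still ≥ 125) to hit 1050.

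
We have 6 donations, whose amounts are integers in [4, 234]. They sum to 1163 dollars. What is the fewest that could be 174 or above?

Each value short of 174 is at most 173, costing at least 234 − 173 = 61 against the maximum total of 1404.
We can afford to lose at most 1404 − 1163 = 241, so at most ⌊241/61⌋ = 3 fall short, and at least 3 are ≥ 174.
Exactly 3 works: 3 values at 234 and 3 at 173 total 1221; lower one of the high values by 58 (still ≥ 174) to hit 1163.

3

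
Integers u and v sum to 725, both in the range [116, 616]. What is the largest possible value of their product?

131406

For a fixed sum, the product uv is largest when u and v are as close as possible.
Taking u = 362 and v = 363 (both in [116, 616]) gives uv = 131406.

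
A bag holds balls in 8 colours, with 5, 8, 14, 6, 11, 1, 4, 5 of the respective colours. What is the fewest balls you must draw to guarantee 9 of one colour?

46

In the worst case you take as many as possible of each colour without reaching 9: 5 + 8 + 8 + 6 + 8 + 1 + 4 + 5 = 45.
The next one must give 9 of some colour, so 45 + 1 = 46.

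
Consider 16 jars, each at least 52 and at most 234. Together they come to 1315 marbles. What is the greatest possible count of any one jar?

Maximizing one value means minimizing the remaining 15.
The other 15 contribute at least 15 × 52 = 780, leaving at most 1315 − 780 = 535.
But each jar is capped at 234, so the maximum is 234.
Achievable: one at 234 and the other 15 totalling 1081, which fits since 15 × 52 ≤ 1081 ≤ 15 × 234.

234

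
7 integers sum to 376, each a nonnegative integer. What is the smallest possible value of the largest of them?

54

The 7 values sum to 376, so their maximum is at least ⌈376/7⌉ = 54.
Achievable: 5 of them at 54 and 2 at 53 total 376.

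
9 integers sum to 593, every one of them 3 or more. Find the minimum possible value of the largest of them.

Some value must be at least ⌈593/9⌉ = 66, since 9 × 65 = 585 < 593.
Taking 1 copy of 65 and 8 copies of 66 gives exactly 593, so 66 is attained.

66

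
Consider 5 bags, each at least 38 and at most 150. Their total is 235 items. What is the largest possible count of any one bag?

Maximizing one value means minimizing the remaining 4.
The other 4 contribute at least 4 × 38 = 152, leaving at most 235 − 152 = 83.
Since 83 ≤ 150, this is achievable: one at 83 and 4 at 38.

83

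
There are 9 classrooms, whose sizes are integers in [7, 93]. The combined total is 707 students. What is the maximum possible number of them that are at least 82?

8

If k of the values are ≥ 82, the total is ≥ 82k + 7(9 − k).
Setting 82k + 7(9 − k) ≤ 707 gives 75k ≤ 644, so k ≤ 8.
k = 8 is achieved by 8 values at 82 and 1 at 7, total 663; add 44 to one value (staying below 82) to reach 707.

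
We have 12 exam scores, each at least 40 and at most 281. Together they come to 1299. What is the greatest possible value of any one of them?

Maximizing one value means minimizing the remaining 11.
The other 11 contribute at least 11 × 40 = 440, leaving at most 1299 − 440 = 859.
But each score is capped at 281, so the maximum is 281.
Achievable: one at 281 and the other 11 totalling 1018, which fits since 11 × 40 ≤ 1018 ≤ 11 × 281.

281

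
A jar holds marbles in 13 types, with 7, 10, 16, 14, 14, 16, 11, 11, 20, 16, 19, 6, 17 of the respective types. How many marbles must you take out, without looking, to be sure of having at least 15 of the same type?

158

In the worst case you take as many as possible of each type without reaching 15: 7 + 10 + 14 + 14 + 14 + 14 + 11 + 11 + 14 + 14 + 14 + 6 + 14 = 157.
The next one must give 15 of some type, so 157 + 1 = 158.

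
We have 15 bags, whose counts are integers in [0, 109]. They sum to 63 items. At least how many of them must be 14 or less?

11

Each value above 14 is at least 15, contributing at least 15 − 0 = 15 above the floor 0.
The sum exceeds the floor total 0 by 63, so at most ⌊63/15⌋ = 4 exceed 14, and at least 11 are ≤ 14.
Exactly 11 works: 11 values at 0 and 4 at 15 total 60; raise one of the low values by 3 (still ≤ 14) to hit 63.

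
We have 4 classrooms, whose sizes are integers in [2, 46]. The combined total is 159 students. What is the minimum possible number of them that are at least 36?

If only k of them are at least 36, the other 4 − k are at most 35, so the total is at most k·46 + (4 − k)·35.
This must reach 159, so k·46 + (4 − k)·35 ≥ 159, giving k ≥ 2.
Exactly 2 works: 2 values at 46 and 2 at 35 total 162; lower one of the high values by 3 (still ≥ 36) to hit 159.

2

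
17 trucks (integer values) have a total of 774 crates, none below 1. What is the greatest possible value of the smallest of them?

45

The 17 values sum to 774, so their minimum is at most ⌊774/17⌋ = 45.
Taking 8 copies of 45 and 9 copies of 46 gives exactly 774, so 45 is attained.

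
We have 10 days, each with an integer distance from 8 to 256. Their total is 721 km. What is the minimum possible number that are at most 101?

4

If only k of them are at most 101, the other 10 − k are at least 102, so the total is at least (10 − k)·102 + k·8.
This is ≤ 721, so (10 − k)·102 + 8k ≤ 721, which gives k ≥ 4.
Exactly 4 works: 4 values at 8 and 6 at 102 total 644; raise one of the low values by 77 (still ≤ 101) to hit 721.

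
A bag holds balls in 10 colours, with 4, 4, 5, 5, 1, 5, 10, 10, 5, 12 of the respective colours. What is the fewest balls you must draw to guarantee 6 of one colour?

In the worst case you take as many as possible of each colour without reaching 6: 4 + 4 + 5 + 5 + 1 + 5 + 5 + 5 + 5 + 5 = 44.
The next one must give 6 of some colour, so 44 + 1 = 45.

45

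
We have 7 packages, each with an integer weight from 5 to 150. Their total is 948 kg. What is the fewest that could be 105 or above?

If only k of them are at least 105, the other 7 − k are at most 104, so the total is at most k·150 + (7 − k)·104.
This must reach 948, so k·150 + (7 − k)·104 ≥ 948, giving k ≥ 5.
Exactly 5 works: 5 values at 150 and 2 at 104 total 958; lower one of the high values by 10 (still ≥ 105) to hit 948.

5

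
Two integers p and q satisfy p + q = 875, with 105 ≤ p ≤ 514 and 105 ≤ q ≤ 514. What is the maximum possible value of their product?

For a fixed sum, the product pq is largest when p and q are as close as possible.
Taking p = 437 and q = 438 (both in [105, 514]) gives pq = 191406.

191406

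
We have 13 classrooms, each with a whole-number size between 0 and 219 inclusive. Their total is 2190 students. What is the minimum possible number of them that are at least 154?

Suppose at most 13 − j of them reach 154; then j values are ≤ 153 and the rest ≤ 219.
The total is then ≤ 153·j + 219·(13 − j) = 2847 − 66j. For this to be ≥ 2190 we need j ≤ 9, so at least 13 − 9 = 4 must reach 154.
Exactly 4 works: 4 values at 219 and 9 at 153 total 2253; lower one of the high values by 63 (still ≥ 154) to hit 2190.

4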